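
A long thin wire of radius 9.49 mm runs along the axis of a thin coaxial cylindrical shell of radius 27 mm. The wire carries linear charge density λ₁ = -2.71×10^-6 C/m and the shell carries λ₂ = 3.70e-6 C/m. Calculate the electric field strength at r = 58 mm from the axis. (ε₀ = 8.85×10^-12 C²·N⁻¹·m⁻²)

E = 3.07e5 N/C

Coaxial Gaussian cylinder, radius r = 58 mm, length L (r > 27 mm, enclosing both).
λ_enc = λ₁ + λ₂ = (-2.71×10^-6) + (3.70e-6) = 9.90×10^-7 C/m.
By Gauss's law (flux through the curved wall only), E·2πrL = λ_enc L/ε₀.
E = |λ_enc|/(2πε₀r) = (9.90×10^-7)/(2π·8.85×10^-12·0.058) = 3.07×10^5 N/C.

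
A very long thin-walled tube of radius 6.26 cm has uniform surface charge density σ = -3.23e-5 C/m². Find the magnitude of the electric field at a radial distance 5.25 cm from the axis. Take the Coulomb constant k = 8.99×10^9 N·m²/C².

By cylindrical symmetry E is radial; use a coaxial Gaussian cylinder of radius 5.25 cm and length L (r < 6.26 cm, inside the shell).
All the surface charge lies outside this cylinder: Q_enc = 0, hence E = 0.

E = 0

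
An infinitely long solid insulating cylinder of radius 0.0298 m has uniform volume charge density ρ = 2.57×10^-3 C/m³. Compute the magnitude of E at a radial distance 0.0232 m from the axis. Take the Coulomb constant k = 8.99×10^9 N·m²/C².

E = 3.37×10^6 V/m

By cylindrical symmetry E is radial; use a coaxial Gaussian cylinder of radius 0.0232 m and length L (r < R).
Charge inside radius r per length L is ρ·πr²·L, so λ_enc = ρπr² = 4.346×10^-6 C/m.
Applying ∮E·dA = Q_enc/ε₀ with the end caps contributing no flux:
E = 2k|λ_enc|/r = 2(8.99×10^9)(4.346×10^-6)/(0.0232) = 3.37×10^6 N/C.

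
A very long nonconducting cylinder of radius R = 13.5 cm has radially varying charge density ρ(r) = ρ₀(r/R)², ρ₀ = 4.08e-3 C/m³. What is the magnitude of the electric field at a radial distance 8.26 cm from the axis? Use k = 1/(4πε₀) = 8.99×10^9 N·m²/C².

|E| ≈ 3.56e6 N/C

Coaxial Gaussian cylinder, radius r = 8.26 cm, length L (r < R).
λ_enc = ∫₀^r ρ(r')·2πr' dr' = (2πρ₀/R²)·r^4/4 = 1.637×10^-5 C/m.
Gauss's law: E·2πrL = λ_enc L/ε₀.
E = 2k|λ_enc|/r = 2(8.99×10^9)(1.637×10^-5)/(0.0826) = 3.56×10^6 N/C.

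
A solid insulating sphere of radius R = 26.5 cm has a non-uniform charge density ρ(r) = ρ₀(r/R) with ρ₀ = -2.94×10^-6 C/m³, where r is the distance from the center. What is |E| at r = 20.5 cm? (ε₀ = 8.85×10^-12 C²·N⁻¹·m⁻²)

|E| ≈ 1.32×10^4 V/m

By spherical symmetry E is radial; choose a Gaussian sphere of radius r = 20.5 cm (r < R).
Q_enc = ∫₀^r ρ(r')·4πr'² dr' = (4πρ₀/R) ∫₀^r r'^3 dr' = 4πρ₀ r^4/(4·R) = -6.156×10^-8 C.
Since E is radial and uniform over the Gaussian sphere, Φ = E·4πr² = Q_enc/ε₀.
E = |Q_enc|/(4πε₀r²) = (6.156e-8)/(4π·8.85×10^-12·(0.205)²) = 1.32×10^4 N/C.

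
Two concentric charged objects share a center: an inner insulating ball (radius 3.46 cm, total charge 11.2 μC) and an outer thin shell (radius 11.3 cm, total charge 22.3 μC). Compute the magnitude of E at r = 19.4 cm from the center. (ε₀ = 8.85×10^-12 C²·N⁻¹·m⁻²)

By spherical symmetry E is radial; choose a Gaussian sphere of radius r = 19.4 cm (r > 11.3 cm, enclosing both).
Q_enc = (11.2 μC) + (22.3 μC) = 3.35×10^-5 C.
By Gauss's law, ∮E·dA = E·4πr² = Q_enc/ε₀.
E = |Q_enc|/(4πε₀r²) = (3.35×10^-5)/(4π·8.85×10^-12·(0.194)²) = 8.00×10^6 N/C.

|E| ≈ 8.00×10^6 V/m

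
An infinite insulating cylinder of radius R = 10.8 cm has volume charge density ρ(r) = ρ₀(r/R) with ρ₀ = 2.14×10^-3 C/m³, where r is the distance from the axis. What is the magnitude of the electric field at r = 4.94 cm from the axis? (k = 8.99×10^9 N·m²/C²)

Coaxial Gaussian cylinder, radius r = 4.94 cm, length L (r < R).
λ_enc = ∫₀^r ρ(r')·2πr' dr' = (2πρ₀/R)·r^3/3 = 5.003×10^-6 C/m.
By Gauss's law (flux through the curved wall only), E·2πrL = λ_enc L/ε₀.
E = 2k|λ_enc|/r = 2(8.99×10^9)(5.003×10^-6)/(0.0494) = 1.82×10^6 N/C.

E = 1.82e6 N/C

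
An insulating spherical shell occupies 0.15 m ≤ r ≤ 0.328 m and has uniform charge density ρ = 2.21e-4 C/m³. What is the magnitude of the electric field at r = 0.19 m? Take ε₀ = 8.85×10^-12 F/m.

|E| ≈ 8.03×10^5 N/C

Take a concentric spherical Gaussian surface of radius r = 0.19 m (within the shell material, 0.15 m < r < 0.328 m).
Enclosed charge is the volume from a to r: Q_enc = (4π/3)ρ(r³ − a³) = 3.225e-6 C.
By Gauss's law, ∮E·dA = E·4πr² = Q_enc/ε₀.
E = |Q_enc|/(4πε₀r²) = (3.225×10^-6)/(4π·8.85×10^-12·(0.19)²) = 8.03×10^5 N/C.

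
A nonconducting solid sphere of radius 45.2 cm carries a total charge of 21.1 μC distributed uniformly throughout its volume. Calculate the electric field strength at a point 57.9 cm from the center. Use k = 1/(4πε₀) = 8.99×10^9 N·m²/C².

5.66×10^5 N/C

By spherical symmetry E is radial; choose a Gaussian sphere of radius r = 57.9 cm (r > R, so the entire charge is enclosed).
Q_enc = 21.1 μC = 2.11e-5 C.
Applying ∮E·dA = Q_enc/ε₀ with Φ = E(4πr²):
E = k|Q_enc|/r² = (8.99×10^9)(2.11×10^-5)/(0.579)² = 5.66e5 N/C.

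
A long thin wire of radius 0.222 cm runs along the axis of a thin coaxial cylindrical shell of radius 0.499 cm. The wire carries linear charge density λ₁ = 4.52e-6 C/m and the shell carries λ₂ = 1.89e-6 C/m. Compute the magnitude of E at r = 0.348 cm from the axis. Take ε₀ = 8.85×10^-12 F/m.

By cylindrical symmetry E is radial; use a coaxial Gaussian cylinder of radius 0.348 cm and length L (between the conductors, 0.222 cm < r < 0.499 cm).
Only the inner wire is enclosed; the outer shell contributes nothing inside itself. λ_enc = λ₁ = 4.52×10^-6 C/m.
Since E is radial and uniform over the curved surface, Φ = E·2πrL = Q_enc/ε₀ = λ_enc L/ε₀.
E = |λ_enc|/(2πε₀r) = (4.52×10^-6)/(2π·8.85×10^-12·0.00348) = 2.34e7 N/C.

|E| ≈ 2.34×10^7 N/C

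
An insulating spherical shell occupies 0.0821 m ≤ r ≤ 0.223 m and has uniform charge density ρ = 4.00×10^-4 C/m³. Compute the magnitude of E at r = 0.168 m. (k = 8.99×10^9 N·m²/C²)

|E| ≈ 2.24×10^6 N/C

Take a concentric spherical Gaussian surface of radius r = 0.168 m (within the shell material, 0.0821 m < r < 0.223 m).
Enclosed charge is the volume from a to r: Q_enc = (4π/3)ρ(r³ − a³) = 7.017e-6 C.
By Gauss's law, ∮E·dA = E·4πr² = Q_enc/ε₀.
E = k|Q_enc|/r² = (8.99×10^9)(7.017×10^-6)/(0.168)² = 2.24e6 N/C.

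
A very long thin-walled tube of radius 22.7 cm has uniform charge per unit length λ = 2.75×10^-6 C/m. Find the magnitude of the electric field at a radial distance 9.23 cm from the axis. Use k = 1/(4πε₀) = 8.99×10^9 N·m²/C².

E = 0 (no enclosed charge)

Coaxial Gaussian cylinder, radius r = 9.23 cm, length L (r < 22.7 cm, inside the shell).
No charge is enclosed, so Gauss's law gives E·2πrL = 0 ⇒ E = 0.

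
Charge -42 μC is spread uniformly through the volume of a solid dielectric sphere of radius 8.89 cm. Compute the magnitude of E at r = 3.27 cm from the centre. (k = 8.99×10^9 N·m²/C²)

|E| ≈ 1.76×10^7 V/m

Symmetry ⇒ E = E(r) r̂. Gaussian sphere of radius r = 3.27 cm (r < R).
For a uniform sphere the enclosed fraction is (r/R)³, so Q_enc = (-42 μC)(0.0327/0.0889)³ = -2.09e-6 C.
Since E is radial and uniform over the Gaussian sphere, Φ = E·4πr² = Q_enc/ε₀.
E = k|Q_enc|/r² = (8.99×10^9)(2.09e-6)/(0.0327)² = 1.76e7 N/C.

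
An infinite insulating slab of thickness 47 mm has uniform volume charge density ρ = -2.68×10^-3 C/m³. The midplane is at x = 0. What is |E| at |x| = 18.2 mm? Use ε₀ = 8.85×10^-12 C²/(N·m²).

By symmetry E is perpendicular to the slab. A Gaussian pillbox from −18.2 mm to +18.2 mm (face area A) lies entirely within the slab.
Q_enc = ρ·(2x)·A and flux = 2EA, so 2EA = 2ρxA/ε₀ ⇒ E = |ρ|x/ε₀.
E = (2.68×10^-3)(0.0182)/(8.85×10^-12) = 5.51e6 N/C.

E = 5.51×10^6 V/m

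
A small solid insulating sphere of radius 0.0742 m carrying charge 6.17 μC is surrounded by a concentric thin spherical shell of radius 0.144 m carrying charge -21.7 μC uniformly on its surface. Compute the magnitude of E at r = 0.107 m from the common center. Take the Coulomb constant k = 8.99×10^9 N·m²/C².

4.84×10^6 N/C

Use a concentric Gaussian sphere at r = 0.107 m (between the bodies, 0.0742 m < r < 0.144 m).
The shell at 0.144 m lies outside the Gaussian surface, so Q_enc = 6.17 μC = 6.17×10^-6 C.
Applying ∮E·dA = Q_enc/ε₀ with Φ = E(4πr²):
E = k|Q_enc|/r² = (8.99×10^9)(6.17e-6)/(0.107)² = 4.84e6 N/C.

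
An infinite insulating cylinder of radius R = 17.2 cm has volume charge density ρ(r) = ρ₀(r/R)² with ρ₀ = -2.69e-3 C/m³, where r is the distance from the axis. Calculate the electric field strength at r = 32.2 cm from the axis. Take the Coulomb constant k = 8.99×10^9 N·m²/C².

By cylindrical symmetry E is radial; use a coaxial Gaussian cylinder of radius 32.2 cm and length L (r > R, full charge per length enclosed).
λ_enc = 2π ∫₀^R ρ₀(r'/R)^2 r' dr' = 2πρ₀R²/4 = -1.25×10^-4 C/m.
Applying ∮E·dA = Q_enc/ε₀ with the end caps contributing no flux:
E = 2k|λ_enc|/r = 2(8.99×10^9)(1.25×10^-4)/(0.322) = 6.98×10^6 N/C.

6.98×10^6 V/m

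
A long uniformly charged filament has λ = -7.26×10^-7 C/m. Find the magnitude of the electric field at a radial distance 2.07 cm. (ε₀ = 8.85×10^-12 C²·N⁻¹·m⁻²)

Coaxial Gaussian cylinder, radius r = 2.07 cm, length L.
Q_enc = λL, so λ_enc = -7.26e-7 C/m.
Gauss's law: E·2πrL = λ_enc L/ε₀.
E = |λ_enc|/(2πε₀r) = (7.26×10^-7)/(2π·8.85×10^-12·0.0207) = 6.31×10^5 N/C.

|E| ≈ 6.31×10^5 N/C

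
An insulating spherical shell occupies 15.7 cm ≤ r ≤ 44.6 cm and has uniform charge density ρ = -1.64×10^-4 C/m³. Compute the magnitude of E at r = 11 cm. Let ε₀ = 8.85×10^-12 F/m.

E = 0 (no enclosed charge)

By spherical symmetry E is radial; choose a Gaussian sphere of radius r = 11 cm (r < 15.7 cm, inside the empty cavity).
No charge is enclosed, so by Gauss's law E·4πr² = 0 ⇒ E = 0.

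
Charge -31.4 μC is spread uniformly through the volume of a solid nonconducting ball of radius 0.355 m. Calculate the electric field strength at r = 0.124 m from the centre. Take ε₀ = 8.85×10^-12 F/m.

7.83e5 N/C

Take a concentric spherical Gaussian surface of radius r = 0.124 m (r < R).
Only the charge within r is enclosed: Q_enc = Q·(r/R)³ = (-31.4 μC)·(0.124 m/0.355 m)³ = -1.338×10^-6 C.
By Gauss's law, ∮E·dA = E·4πr² = Q_enc/ε₀.
E = |Q_enc|/(4πε₀r²) = (1.338×10^-6)/(4π·8.85×10^-12·(0.124)²) = 7.83×10^5 N/C.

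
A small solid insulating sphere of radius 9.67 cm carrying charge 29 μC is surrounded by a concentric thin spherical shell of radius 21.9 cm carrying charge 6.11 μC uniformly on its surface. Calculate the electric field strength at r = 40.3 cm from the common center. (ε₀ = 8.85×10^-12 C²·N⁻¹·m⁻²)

E ≈ 1.94×10^6 N/C

Symmetry ⇒ E = E(r) r̂. Gaussian sphere of radius r = 40.3 cm (r > 21.9 cm, enclosing both).
Q_enc = (29 μC) + (6.11 μC) = 3.511×10^-5 C.
Gauss's law: E·4πr² = Q_enc/ε₀.
E = |Q_enc|/(4πε₀r²) = (3.511×10^-5)/(4π·8.85×10^-12·(0.403)²) = 1.94e6 N/C.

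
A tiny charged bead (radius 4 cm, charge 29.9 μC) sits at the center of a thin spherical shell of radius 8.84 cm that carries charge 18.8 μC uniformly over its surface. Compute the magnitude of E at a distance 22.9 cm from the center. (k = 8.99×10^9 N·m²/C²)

Take a concentric spherical Gaussian surface of radius r = 22.9 cm (r > 8.84 cm, enclosing both).
Q_enc = (29.9 μC) + (18.8 μC) = 4.87×10^-5 C.
Applying ∮E·dA = Q_enc/ε₀ with Φ = E(4πr²):
E = k|Q_enc|/r² = (8.99×10^9)(4.87×10^-5)/(0.229)² = 8.35×10^6 N/C.

|E| = 8.35×10^6 N/C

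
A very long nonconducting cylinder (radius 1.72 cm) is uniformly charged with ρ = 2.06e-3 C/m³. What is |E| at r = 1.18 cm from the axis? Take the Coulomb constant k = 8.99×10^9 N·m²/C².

|E| = 1.37×10^6 N/C

Choose a coaxial cylinder of radius r = 1.18 cm (arbitrary length L) as the Gaussian surface (r < R).
Charge inside radius r per length L is ρ·πr²·L, so λ_enc = ρπr² = 9.011×10^-7 C/m.
Since E is radial and uniform over the curved surface, Φ = E·2πrL = Q_enc/ε₀ = λ_enc L/ε₀.
E = 2k|λ_enc|/r = 2(8.99×10^9)(9.011×10^-7)/(0.0118) = 1.37×10^6 N/C.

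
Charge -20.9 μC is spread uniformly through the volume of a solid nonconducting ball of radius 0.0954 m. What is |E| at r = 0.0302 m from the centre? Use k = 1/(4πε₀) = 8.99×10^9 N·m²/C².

Take a concentric spherical Gaussian surface of radius r = 0.0302 m (r < R).
For a uniform sphere the enclosed fraction is (r/R)³, so Q_enc = (-20.9 μC)(0.0302/0.0954)³ = -6.63e-7 C.
Since E is radial and uniform over the Gaussian sphere, Φ = E·4πr² = Q_enc/ε₀.
E = k|Q_enc|/r² = (8.99×10^9)(6.63e-7)/(0.0302)² = 6.54×10^6 N/C.

6.54×10^6 N/C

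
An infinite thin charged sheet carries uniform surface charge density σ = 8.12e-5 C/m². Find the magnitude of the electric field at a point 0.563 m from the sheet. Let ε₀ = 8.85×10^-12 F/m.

4.59×10^6 N/C

By planar symmetry E is perpendicular to the sheet and uniform; use a Gaussian pillbox with flat faces of area A on each side of the sheet.
Flux Φ = 2EA and Q_enc = σA, so 2EA = σA/ε₀ ⇒ E = |σ|/(2ε₀), independent of distance.
E = |σ|/(2ε₀) = (8.12e-5)/(2·8.85×10^-12) = 4.59×10^6 N/C.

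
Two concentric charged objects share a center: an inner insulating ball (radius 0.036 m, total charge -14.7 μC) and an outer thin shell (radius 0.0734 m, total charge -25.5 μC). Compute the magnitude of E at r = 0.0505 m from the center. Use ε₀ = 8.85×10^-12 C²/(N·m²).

Take a concentric spherical Gaussian surface of radius r = 0.0505 m (between the bodies, 0.036 m < r < 0.0734 m).
The shell at 0.0734 m lies outside the Gaussian surface, so Q_enc = -14.7 μC = -1.47e-5 C.
Since E is radial and uniform over the Gaussian sphere, Φ = E·4πr² = Q_enc/ε₀.
E = |Q_enc|/(4πε₀r²) = (1.47e-5)/(4π·8.85×10^-12·(0.0505)²) = 5.18e7 N/C.

E = 5.18e7 N/C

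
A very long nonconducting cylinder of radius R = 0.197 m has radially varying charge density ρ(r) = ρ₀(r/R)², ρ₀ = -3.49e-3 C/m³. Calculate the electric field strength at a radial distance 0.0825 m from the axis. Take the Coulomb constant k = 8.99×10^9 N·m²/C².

|E| ≈ 1.43×10^6 N/C

Coaxial Gaussian cylinder, radius r = 0.0825 m, length L (r < R).
λ_enc = ∫₀^r ρ(r')·2πr' dr' = (2πρ₀/R²)·r^4/4 = -6.544×10^-6 C/m.
Gauss's law: E·2πrL = λ_enc L/ε₀.
E = 2k|λ_enc|/r = 2(8.99×10^9)(6.544×10^-6)/(0.0825) = 1.43×10^6 N/C.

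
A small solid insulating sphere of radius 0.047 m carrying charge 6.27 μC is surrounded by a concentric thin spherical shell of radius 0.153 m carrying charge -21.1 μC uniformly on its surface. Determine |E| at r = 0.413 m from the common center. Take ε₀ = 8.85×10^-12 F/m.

E ≈ 7.82e5 N/C

Use a concentric Gaussian sphere at r = 0.413 m (r > 0.153 m, enclosing both).
Q_enc = (6.27 μC) + (-21.1 μC) = -1.483×10^-5 C.
Applying ∮E·dA = Q_enc/ε₀ with Φ = E(4πr²):
E = |Q_enc|/(4πε₀r²) = (1.483×10^-5)/(4π·8.85×10^-12·(0.413)²) = 7.82e5 N/C.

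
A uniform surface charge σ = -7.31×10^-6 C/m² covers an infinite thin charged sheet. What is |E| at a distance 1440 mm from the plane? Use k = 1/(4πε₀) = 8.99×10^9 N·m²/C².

4.13×10^5 N/C

Choose a cylindrical pillbox piercing the sheet, end faces (area A) parallel to it.
Flux Φ = 2EA and Q_enc = σA, so 2EA = σA/ε₀ ⇒ E = |σ|/(2ε₀), independent of distance.
E = 2πk|σ| = 2π(8.99×10^9)(7.31e-6) = 4.13e5 N/C.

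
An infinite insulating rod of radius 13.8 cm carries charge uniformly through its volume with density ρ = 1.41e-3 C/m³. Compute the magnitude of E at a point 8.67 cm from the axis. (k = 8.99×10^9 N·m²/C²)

|E| ≈ 6.91e6 N/C

By cylindrical symmetry E is radial; use a coaxial Gaussian cylinder of radius 8.67 cm and length L (r < R).
Charge inside radius r per length L is ρ·πr²·L, so λ_enc = ρπr² = 3.33×10^-5 C/m.
Since E is radial and uniform over the curved surface, Φ = E·2πrL = Q_enc/ε₀ = λ_enc L/ε₀.
E = 2k|λ_enc|/r = 2(8.99×10^9)(3.33e-5)/(0.0867) = 6.91e6 N/C.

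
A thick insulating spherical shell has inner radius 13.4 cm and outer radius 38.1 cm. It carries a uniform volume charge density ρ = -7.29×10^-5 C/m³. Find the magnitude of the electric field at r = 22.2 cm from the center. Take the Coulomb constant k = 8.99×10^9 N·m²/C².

Use a concentric Gaussian sphere at r = 22.2 cm (within the shell material, 13.4 cm < r < 38.1 cm).
Only the shell between 13.4 cm and r is enclosed: Q_enc = ρ·(4π/3)(r³ − a³) = (-7.29×10^-5)·(4π/3)·((0.222)³ − (0.134)³) = -2.606×10^-6 C.
By Gauss's law, ∮E·dA = E·4πr² = Q_enc/ε₀.
E = k|Q_enc|/r² = (8.99×10^9)(2.606×10^-6)/(0.222)² = 4.75×10^5 N/C.

E = 4.75×10^5 N/C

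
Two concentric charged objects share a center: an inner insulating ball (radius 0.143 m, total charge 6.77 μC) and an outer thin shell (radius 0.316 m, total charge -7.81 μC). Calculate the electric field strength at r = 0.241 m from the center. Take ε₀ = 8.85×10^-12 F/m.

By spherical symmetry E is radial; choose a Gaussian sphere of radius r = 0.241 m (between the bodies, 0.143 m < r < 0.316 m).
The shell at 0.316 m lies outside the Gaussian surface, so Q_enc = 6.77 μC = 6.77e-6 C.
By Gauss's law, ∮E·dA = E·4πr² = Q_enc/ε₀.
E = |Q_enc|/(4πε₀r²) = (6.77×10^-6)/(4π·8.85×10^-12·(0.241)²) = 1.05×10^6 N/C.

|E| = 1.05e6 N/C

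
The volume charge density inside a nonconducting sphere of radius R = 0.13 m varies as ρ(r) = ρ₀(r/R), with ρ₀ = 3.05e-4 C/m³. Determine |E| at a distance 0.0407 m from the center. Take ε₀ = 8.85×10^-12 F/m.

By spherical symmetry E is radial; choose a Gaussian sphere of radius r = 0.0407 m (r < R).
Integrate the density: Q_enc = 4π ∫₀^r ρ₀(r'/R)^1 r'² dr' = 4πρ₀ r^4/(4·R) = 2.022e-8 C.
Since E is radial and uniform over the Gaussian sphere, Φ = E·4πr² = Q_enc/ε₀.
E = |Q_enc|/(4πε₀r²) = (2.022e-8)/(4π·8.85×10^-12·(0.0407)²) = 1.10×10^5 N/C.

E = 1.10e5 N/C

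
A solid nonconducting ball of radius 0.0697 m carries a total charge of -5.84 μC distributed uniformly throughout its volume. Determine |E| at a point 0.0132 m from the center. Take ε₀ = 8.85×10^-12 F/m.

Take a concentric spherical Gaussian surface of radius r = 0.0132 m (r < R).
Only the charge within r is enclosed: Q_enc = Q·(r/R)³ = (-5.84 μC)·(0.0132 m/0.0697 m)³ = -3.967e-8 C.
Gauss's law: E·4πr² = Q_enc/ε₀.
E = |Q_enc|/(4πε₀r²) = (3.967×10^-8)/(4π·8.85×10^-12·(0.0132)²) = 2.05×10^6 N/C.

E = 2.05×10^6 N/C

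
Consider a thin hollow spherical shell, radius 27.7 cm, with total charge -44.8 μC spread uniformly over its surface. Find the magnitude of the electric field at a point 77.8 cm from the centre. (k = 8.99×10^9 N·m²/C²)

Use a concentric Gaussian sphere at r = 77.8 cm (r > 27.7 cm).
The entire shell is enclosed: Q_enc = -4.48e-5 C.
By Gauss's law, ∮E·dA = E·4πr² = Q_enc/ε₀.
E = k|Q_enc|/r² = (8.99×10^9)(4.48×10^-5)/(0.778)² = 6.65e5 N/C.

6.65×10^5 N/C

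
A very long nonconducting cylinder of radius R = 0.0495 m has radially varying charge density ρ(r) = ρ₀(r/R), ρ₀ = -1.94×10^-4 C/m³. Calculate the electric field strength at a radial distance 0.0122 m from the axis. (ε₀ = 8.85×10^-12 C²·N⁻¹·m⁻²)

Coaxial Gaussian cylinder, radius r = 0.0122 m, length L (r < R).
λ_enc = ∫₀^r ρ(r')·2πr' dr' = (2πρ₀/R)·r^3/3 = -1.491×10^-8 C/m.
By Gauss's law (flux through the curved wall only), E·2πrL = λ_enc L/ε₀.
E = |λ_enc|/(2πε₀r) = (1.491e-8)/(2π·8.85×10^-12·0.0122) = 2.20×10^4 N/C.

|E| ≈ 2.20e4 V/m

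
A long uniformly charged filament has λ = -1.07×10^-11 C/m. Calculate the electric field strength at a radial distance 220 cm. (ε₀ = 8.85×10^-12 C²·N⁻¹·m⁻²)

|E| ≈ 8.75e-2 N/C

Take a coaxial cylindrical Gaussian surface of radius r = 220 cm and length L.
Q_enc = λL, so λ_enc = -1.07e-11 C/m.
Gauss's law: E·2πrL = λ_enc L/ε₀.
E = |λ_enc|/(2πε₀r) = (1.07e-11)/(2π·8.85×10^-12·2.2) = 8.75e-2 N/C.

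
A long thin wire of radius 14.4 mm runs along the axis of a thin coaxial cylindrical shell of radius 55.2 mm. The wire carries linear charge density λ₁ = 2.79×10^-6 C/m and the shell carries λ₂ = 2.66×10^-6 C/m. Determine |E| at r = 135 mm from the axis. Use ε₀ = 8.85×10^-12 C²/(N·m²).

7.26e5 N/C

Choose a coaxial cylinder of radius r = 135 mm (arbitrary length L) as the Gaussian surface (r > 55.2 mm, enclosing both).
λ_enc = λ₁ + λ₂ = (2.79×10^-6) + (2.66×10^-6) = 5.45e-6 C/m.
Applying ∮E·dA = Q_enc/ε₀ with the end caps contributing no flux:
E = |λ_enc|/(2πε₀r) = (5.45×10^-6)/(2π·8.85×10^-12·0.135) = 7.26e5 N/C.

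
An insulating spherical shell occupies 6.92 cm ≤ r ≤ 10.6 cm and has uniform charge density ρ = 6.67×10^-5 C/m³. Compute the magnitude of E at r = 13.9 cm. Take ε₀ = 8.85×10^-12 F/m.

|E| = 1.12×10^5 N/C

By spherical symmetry E is radial; choose a Gaussian sphere of radius r = 13.9 cm (r > 10.6 cm, enclosing the whole shell).
Q_enc = ρ·(4π/3)(b³ − a³) = (6.67e-5)·(4π/3)·((0.106)³ − (0.0692)³) = 2.402×10^-7 C.
Applying ∮E·dA = Q_enc/ε₀ with Φ = E(4πr²):
E = |Q_enc|/(4πε₀r²) = (2.402×10^-7)/(4π·8.85×10^-12·(0.139)²) = 1.12×10^5 N/C.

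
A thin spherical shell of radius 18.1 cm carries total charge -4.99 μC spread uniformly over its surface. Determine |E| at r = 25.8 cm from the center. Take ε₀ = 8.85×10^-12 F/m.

Take a concentric spherical Gaussian surface of radius r = 25.8 cm (r > 18.1 cm).
The entire shell is enclosed: Q_enc = -4.99e-6 C.
Applying ∮E·dA = Q_enc/ε₀ with Φ = E(4πr²):
E = |Q_enc|/(4πε₀r²) = (4.99×10^-6)/(4π·8.85×10^-12·(0.258)²) = 6.74×10^5 N/C.

E ≈ 6.74×10^5 V/m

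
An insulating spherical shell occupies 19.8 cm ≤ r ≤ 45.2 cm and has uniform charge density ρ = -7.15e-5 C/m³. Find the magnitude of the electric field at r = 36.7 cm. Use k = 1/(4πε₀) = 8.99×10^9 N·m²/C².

E = 8.33e5 N/C

Use a concentric Gaussian sphere at r = 36.7 cm (within the shell material, 19.8 cm < r < 45.2 cm).
Enclosed charge is the volume from a to r: Q_enc = (4π/3)ρ(r³ − a³) = -1.248×10^-5 C.
Since E is radial and uniform over the Gaussian sphere, Φ = E·4πr² = Q_enc/ε₀.
E = k|Q_enc|/r² = (8.99×10^9)(1.248×10^-5)/(0.367)² = 8.33e5 N/C.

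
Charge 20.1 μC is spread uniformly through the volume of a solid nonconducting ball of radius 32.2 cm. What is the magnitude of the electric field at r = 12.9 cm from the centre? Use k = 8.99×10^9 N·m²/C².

6.98e5 N/C

By spherical symmetry E is radial; choose a Gaussian sphere of radius r = 12.9 cm (r < R).
Only the charge within r is enclosed: Q_enc = Q·(r/R)³ = (20.1 μC)·(12.9 cm/32.2 cm)³ = 1.292e-6 C.
Since E is radial and uniform over the Gaussian sphere, Φ = E·4πr² = Q_enc/ε₀.
E = k|Q_enc|/r² = (8.99×10^9)(1.292e-6)/(0.129)² = 6.98×10^5 N/C.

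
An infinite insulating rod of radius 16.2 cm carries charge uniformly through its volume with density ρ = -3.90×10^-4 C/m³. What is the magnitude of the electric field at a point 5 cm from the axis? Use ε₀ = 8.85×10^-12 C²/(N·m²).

By cylindrical symmetry E is radial; use a coaxial Gaussian cylinder of radius 5 cm and length L (r < R).
Charge inside radius r per length L is ρ·πr²·L, so λ_enc = ρπr² = -3.063×10^-6 C/m.
Since E is radial and uniform over the curved surface, Φ = E·2πrL = Q_enc/ε₀ = λ_enc L/ε₀.
E = |λ_enc|/(2πε₀r) = (3.063×10^-6)/(2π·8.85×10^-12·0.05) = 1.10×10^6 N/C.

|E| = 1.10e6 N/C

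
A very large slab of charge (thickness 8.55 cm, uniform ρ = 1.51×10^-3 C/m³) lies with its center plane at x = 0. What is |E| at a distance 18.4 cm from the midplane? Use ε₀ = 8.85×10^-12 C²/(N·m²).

|E| ≈ 7.29×10^6 N/C

The point |x| = 18.4 cm lies outside the slab (half-thickness 0.04275 m). A symmetric pillbox spanning the full slab encloses Q_enc = ρ·d·A.
Flux = 2EA ⇒ E = |ρ|d/(2ε₀), independent of distance outside.
E = (1.51e-3)(0.0855)/(2·8.85×10^-12) = 7.29×10^6 N/C.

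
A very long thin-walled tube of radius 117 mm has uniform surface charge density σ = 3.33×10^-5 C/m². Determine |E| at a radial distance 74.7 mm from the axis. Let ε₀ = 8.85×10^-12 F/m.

Take a coaxial cylindrical Gaussian surface of radius r = 74.7 mm and length L (r < 117 mm, inside the shell).
All the surface charge lies outside this cylinder: Q_enc = 0, hence E = 0.

E = 0 (no enclosed charge)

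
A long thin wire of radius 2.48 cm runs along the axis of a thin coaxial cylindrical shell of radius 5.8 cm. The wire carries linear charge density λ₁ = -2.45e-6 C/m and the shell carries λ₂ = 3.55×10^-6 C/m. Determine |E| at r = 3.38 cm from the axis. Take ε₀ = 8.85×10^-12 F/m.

|E| ≈ 1.30×10^6 N/C

Choose a coaxial cylinder of radius r = 3.38 cm (arbitrary length L) as the Gaussian surface (between the conductors, 2.48 cm < r < 5.8 cm).
The shell at 5.8 cm lies outside the Gaussian surface, so λ_enc = λ₁ = -2.45×10^-6 C/m.
Gauss's law: E·2πrL = λ_enc L/ε₀.
E = |λ_enc|/(2πε₀r) = (2.45e-6)/(2π·8.85×10^-12·0.0338) = 1.30×10^6 N/C.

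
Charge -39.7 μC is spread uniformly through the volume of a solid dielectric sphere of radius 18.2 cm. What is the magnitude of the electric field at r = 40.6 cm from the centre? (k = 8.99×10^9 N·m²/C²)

2.17×10^6 V/m

Take a concentric spherical Gaussian surface of radius r = 40.6 cm (r > R, so the entire charge is enclosed).
Q_enc = -39.7 μC = -3.97e-5 C.
By Gauss's law, ∮E·dA = E·4πr² = Q_enc/ε₀.
E = k|Q_enc|/r² = (8.99×10^9)(3.97×10^-5)/(0.406)² = 2.17×10^6 N/C.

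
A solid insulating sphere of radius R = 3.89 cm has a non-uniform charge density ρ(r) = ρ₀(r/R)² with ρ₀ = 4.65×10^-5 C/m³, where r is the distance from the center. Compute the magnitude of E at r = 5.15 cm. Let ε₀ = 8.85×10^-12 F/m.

|E| ≈ 2.33e4 N/C

Symmetry ⇒ E = E(r) r̂. Gaussian sphere of radius r = 5.15 cm (r > R, all charge enclosed).
Q_enc = 4π ∫₀^R ρ₀(r'/R)^2 r'² dr' = 4πρ₀R³/5 = 6.879×10^-9 C.
By Gauss's law, ∮E·dA = E·4πr² = Q_enc/ε₀.
E = |Q_enc|/(4πε₀r²) = (6.879e-9)/(4π·8.85×10^-12·(0.0515)²) = 2.33×10^4 N/C.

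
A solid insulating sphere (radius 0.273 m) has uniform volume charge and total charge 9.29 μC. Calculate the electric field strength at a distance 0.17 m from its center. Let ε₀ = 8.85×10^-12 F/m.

|E| ≈ 6.98×10^5 N/C

By spherical symmetry E is radial; choose a Gaussian sphere of radius r = 0.17 m (r < R).
For a uniform sphere the enclosed fraction is (r/R)³, so Q_enc = (9.29 μC)(0.17/0.273)³ = 2.243×10^-6 C.
Applying ∮E·dA = Q_enc/ε₀ with Φ = E(4πr²):
E = |Q_enc|/(4πε₀r²) = (2.243e-6)/(4π·8.85×10^-12·(0.17)²) = 6.98e5 N/C.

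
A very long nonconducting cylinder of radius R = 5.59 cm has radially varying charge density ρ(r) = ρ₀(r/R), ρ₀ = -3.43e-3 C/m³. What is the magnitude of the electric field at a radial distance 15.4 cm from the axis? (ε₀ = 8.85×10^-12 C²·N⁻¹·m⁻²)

2.62e6 N/C

Take a coaxial cylindrical Gaussian surface of radius r = 15.4 cm and length L (r > R, full charge per length enclosed).
λ_enc = 2π ∫₀^R ρ₀(r'/R)^1 r' dr' = 2πρ₀R²/3 = -2.245×10^-5 C/m.
Gauss's law: E·2πrL = λ_enc L/ε₀.
E = |λ_enc|/(2πε₀r) = (2.245×10^-5)/(2π·8.85×10^-12·0.154) = 2.62×10^6 N/C.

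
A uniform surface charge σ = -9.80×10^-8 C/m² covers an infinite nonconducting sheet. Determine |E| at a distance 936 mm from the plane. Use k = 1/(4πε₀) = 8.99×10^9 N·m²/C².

E ≈ 5.54×10^3 V/m

Choose a cylindrical pillbox piercing the sheet, end faces (area A) parallel to it.
Flux Φ = 2EA and Q_enc = σA, so 2EA = σA/ε₀ ⇒ E = |σ|/(2ε₀), independent of distance.
E = 2πk|σ| = 2π(8.99×10^9)(9.80×10^-8) = 5.54×10^3 N/C.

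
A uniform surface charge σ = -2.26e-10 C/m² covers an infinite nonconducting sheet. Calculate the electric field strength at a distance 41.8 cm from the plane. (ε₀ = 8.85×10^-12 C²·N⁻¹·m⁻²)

Choose a cylindrical pillbox piercing the sheet, end faces (area A) parallel to it.
Only the two end caps contribute flux: Φ = 2EA. With Q_enc = σA, Gauss's law gives E = |σ|/(2ε₀).
E = |σ|/(2ε₀) = (2.26×10^-10)/(2·8.85×10^-12) = 12.8 N/C.

E = 12.8 N/C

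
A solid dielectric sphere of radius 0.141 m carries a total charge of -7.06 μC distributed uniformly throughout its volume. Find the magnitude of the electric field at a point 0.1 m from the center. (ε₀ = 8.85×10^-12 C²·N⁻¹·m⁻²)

Symmetry ⇒ E = E(r) r̂. Gaussian sphere of radius r = 0.1 m (r < R).
For a uniform sphere the enclosed fraction is (r/R)³, so Q_enc = (-7.06 μC)(0.1/0.141)³ = -2.519e-6 C.
By Gauss's law, ∮E·dA = E·4πr² = Q_enc/ε₀.
E = |Q_enc|/(4πε₀r²) = (2.519×10^-6)/(4π·8.85×10^-12·(0.1)²) = 2.26×10^6 N/C.

E = 2.26×10^6 N/C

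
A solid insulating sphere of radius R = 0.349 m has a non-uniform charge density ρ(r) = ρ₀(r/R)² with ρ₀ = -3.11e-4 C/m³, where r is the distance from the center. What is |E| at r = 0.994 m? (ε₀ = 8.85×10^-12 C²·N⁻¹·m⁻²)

|E| = 3.02×10^5 N/C

By spherical symmetry E is radial; choose a Gaussian sphere of radius r = 0.994 m (r > R, all charge enclosed).
Q_enc = 4π ∫₀^R ρ₀(r'/R)^2 r'² dr' = 4πρ₀R³/5 = -3.323×10^-5 C.
Applying ∮E·dA = Q_enc/ε₀ with Φ = E(4πr²):
E = |Q_enc|/(4πε₀r²) = (3.323×10^-5)/(4π·8.85×10^-12·(0.994)²) = 3.02×10^5 N/C.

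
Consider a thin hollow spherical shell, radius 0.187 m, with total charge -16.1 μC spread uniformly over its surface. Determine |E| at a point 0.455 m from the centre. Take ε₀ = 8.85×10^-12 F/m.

|E| = 6.99e5 V/m

Use a concentric Gaussian sphere at r = 0.455 m (r > 0.187 m).
The entire shell is enclosed: Q_enc = -1.61e-5 C.
Applying ∮E·dA = Q_enc/ε₀ with Φ = E(4πr²):
E = |Q_enc|/(4πε₀r²) = (1.61×10^-5)/(4π·8.85×10^-12·(0.455)²) = 6.99e5 N/C.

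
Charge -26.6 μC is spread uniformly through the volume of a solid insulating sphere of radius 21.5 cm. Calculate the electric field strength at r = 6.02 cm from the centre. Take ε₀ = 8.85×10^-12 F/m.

By spherical symmetry E is radial; choose a Gaussian sphere of radius r = 6.02 cm (r < R).
For a uniform sphere the enclosed fraction is (r/R)³, so Q_enc = (-26.6 μC)(0.0602/0.215)³ = -5.839e-7 C.
By Gauss's law, ∮E·dA = E·4πr² = Q_enc/ε₀.
E = |Q_enc|/(4πε₀r²) = (5.839e-7)/(4π·8.85×10^-12·(0.0602)²) = 1.45e6 N/C.

E = 1.45×10^6 N/C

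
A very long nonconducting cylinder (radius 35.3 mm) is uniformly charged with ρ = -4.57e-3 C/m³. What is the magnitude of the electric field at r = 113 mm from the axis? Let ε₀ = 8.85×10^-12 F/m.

|E| = 2.85×10^6 N/C

Choose a coaxial cylinder of radius r = 113 mm (arbitrary length L) as the Gaussian surface (r > 35.3 mm, full cross-section enclosed).
λ_enc = ρ·πR² = (-4.57×10^-3)π(0.0353)² = -1.789×10^-5 C/m.
By Gauss's law (flux through the curved wall only), E·2πrL = λ_enc L/ε₀.
E = |λ_enc|/(2πε₀r) = (1.789e-5)/(2π·8.85×10^-12·0.113) = 2.85×10^6 N/C.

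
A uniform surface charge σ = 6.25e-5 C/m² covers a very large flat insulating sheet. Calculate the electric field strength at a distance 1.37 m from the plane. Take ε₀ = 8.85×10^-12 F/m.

|E| = 3.53e6 N/C

The symmetry is planar: E is normal to the sheet and the same magnitude on both sides. Take a pillbox straddling the sheet with end-cap area A.
Flux Φ = 2EA and Q_enc = σA, so 2EA = σA/ε₀ ⇒ E = |σ|/(2ε₀), independent of distance.
E = |σ|/(2ε₀) = (6.25×10^-5)/(2·8.85×10^-12) = 3.53e6 N/C.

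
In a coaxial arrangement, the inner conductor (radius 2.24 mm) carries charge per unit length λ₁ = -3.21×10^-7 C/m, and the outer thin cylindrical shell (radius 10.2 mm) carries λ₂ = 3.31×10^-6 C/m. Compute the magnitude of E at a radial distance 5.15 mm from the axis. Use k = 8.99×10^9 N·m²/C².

Choose a coaxial cylinder of radius r = 5.15 mm (arbitrary length L) as the Gaussian surface (between the conductors, 2.24 mm < r < 10.2 mm).
Only the inner wire is enclosed; the outer shell contributes nothing inside itself. λ_enc = λ₁ = -3.21×10^-7 C/m.
Since E is radial and uniform over the curved surface, Φ = E·2πrL = Q_enc/ε₀ = λ_enc L/ε₀.
E = 2k|λ_enc|/r = 2(8.99×10^9)(3.21×10^-7)/(0.00515) = 1.12×10^6 N/C.

|E| = 1.12e6 V/m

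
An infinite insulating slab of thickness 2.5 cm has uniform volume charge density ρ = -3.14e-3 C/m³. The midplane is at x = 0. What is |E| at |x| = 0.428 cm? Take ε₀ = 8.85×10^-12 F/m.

E ≈ 1.52×10^6 V/m

By symmetry E is perpendicular to the slab. A Gaussian pillbox from −0.428 cm to +0.428 cm (face area A) lies entirely within the slab.
Q_enc = ρ·(2x)·A and flux = 2EA, so 2EA = 2ρxA/ε₀ ⇒ E = |ρ|x/ε₀.
E = (3.14×10^-3)(0.00428)/(8.85×10^-12) = 1.52×10^6 N/C.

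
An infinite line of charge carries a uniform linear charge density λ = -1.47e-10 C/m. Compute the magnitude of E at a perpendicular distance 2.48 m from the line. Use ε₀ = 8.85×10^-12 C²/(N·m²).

Choose a coaxial cylinder of radius r = 2.48 m (arbitrary length L) as the Gaussian surface.
Q_enc = λL, so λ_enc = -1.47e-10 C/m.
Applying ∮E·dA = Q_enc/ε₀ with the end caps contributing no flux:
E = |λ_enc|/(2πε₀r) = (1.47×10^-10)/(2π·8.85×10^-12·2.48) = 1.07 N/C.

E = 1.07 N/C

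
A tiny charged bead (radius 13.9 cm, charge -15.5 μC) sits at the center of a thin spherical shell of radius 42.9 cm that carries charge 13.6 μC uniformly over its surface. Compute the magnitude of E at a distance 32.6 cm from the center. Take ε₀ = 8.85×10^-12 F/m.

By spherical symmetry E is radial; choose a Gaussian sphere of radius r = 32.6 cm (between the bodies, 13.9 cm < r < 42.9 cm).
The shell at 42.9 cm lies outside the Gaussian surface, so Q_enc = -15.5 μC = -1.55×10^-5 C.
Applying ∮E·dA = Q_enc/ε₀ with Φ = E(4πr²):
E = |Q_enc|/(4πε₀r²) = (1.55×10^-5)/(4π·8.85×10^-12·(0.326)²) = 1.31e6 N/C.

1.31e6 N/C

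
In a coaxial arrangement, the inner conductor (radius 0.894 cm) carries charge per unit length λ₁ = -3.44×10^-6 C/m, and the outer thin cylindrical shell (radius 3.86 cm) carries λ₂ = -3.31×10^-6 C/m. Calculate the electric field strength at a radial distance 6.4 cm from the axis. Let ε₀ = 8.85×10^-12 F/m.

By cylindrical symmetry E is radial; use a coaxial Gaussian cylinder of radius 6.4 cm and length L (r > 3.86 cm, enclosing both).
λ_enc = λ₁ + λ₂ = (-3.44×10^-6) + (-3.31e-6) = -6.75e-6 C/m.
By Gauss's law (flux through the curved wall only), E·2πrL = λ_enc L/ε₀.
E = |λ_enc|/(2πε₀r) = (6.75e-6)/(2π·8.85×10^-12·0.064) = 1.90e6 N/C.

|E| = 1.90×10^6 V/m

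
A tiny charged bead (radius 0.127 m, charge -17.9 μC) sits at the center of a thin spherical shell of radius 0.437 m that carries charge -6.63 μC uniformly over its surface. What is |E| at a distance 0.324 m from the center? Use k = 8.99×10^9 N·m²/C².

Take a concentric spherical Gaussian surface of radius r = 0.324 m (between the bodies, 0.127 m < r < 0.437 m).
The shell at 0.437 m lies outside the Gaussian surface, so Q_enc = -17.9 μC = -1.79×10^-5 C.
By Gauss's law, ∮E·dA = E·4πr² = Q_enc/ε₀.
E = k|Q_enc|/r² = (8.99×10^9)(1.79×10^-5)/(0.324)² = 1.53×10^6 N/C.

E ≈ 1.53e6 N/C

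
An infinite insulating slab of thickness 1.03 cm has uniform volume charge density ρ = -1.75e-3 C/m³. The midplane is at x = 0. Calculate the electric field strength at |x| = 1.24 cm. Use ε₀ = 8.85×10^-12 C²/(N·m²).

The point |x| = 1.24 cm lies outside the slab (half-thickness 0.00515 m). A symmetric pillbox spanning the full slab encloses Q_enc = ρ·d·A.
Flux = 2EA ⇒ E = |ρ|d/(2ε₀), independent of distance outside.
E = (1.75e-3)(0.0103)/(2·8.85×10^-12) = 1.02×10^6 N/C.

E ≈ 1.02e6 V/m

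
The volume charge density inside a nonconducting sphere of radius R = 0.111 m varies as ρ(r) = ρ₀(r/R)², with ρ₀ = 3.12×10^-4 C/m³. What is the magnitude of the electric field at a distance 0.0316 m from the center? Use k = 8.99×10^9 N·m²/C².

E = 1.81e4 N/C

Symmetry ⇒ E = E(r) r̂. Gaussian sphere of radius r = 0.0316 m (r < R).
Integrate the density: Q_enc = 4π ∫₀^r ρ₀(r'/R)^2 r'² dr' = 4πρ₀ r^5/(5·R²) = 2.005×10^-9 C.
Gauss's law: E·4πr² = Q_enc/ε₀.
E = k|Q_enc|/r² = (8.99×10^9)(2.005×10^-9)/(0.0316)² = 1.81e4 N/C.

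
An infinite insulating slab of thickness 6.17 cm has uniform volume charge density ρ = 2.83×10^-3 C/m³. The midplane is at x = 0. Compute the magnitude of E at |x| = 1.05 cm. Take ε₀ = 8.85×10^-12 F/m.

By symmetry E is perpendicular to the slab. A Gaussian pillbox from −1.05 cm to +1.05 cm (face area A) lies entirely within the slab.
Q_enc = ρ·(2x)·A and flux = 2EA, so 2EA = 2ρxA/ε₀ ⇒ E = |ρ|x/ε₀.
E = (2.83e-3)(0.0105)/(8.85×10^-12) = 3.36e6 N/C.

|E| ≈ 3.36×10^6 V/m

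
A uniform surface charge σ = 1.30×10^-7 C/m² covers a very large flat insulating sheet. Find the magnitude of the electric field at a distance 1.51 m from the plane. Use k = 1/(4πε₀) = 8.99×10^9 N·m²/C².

By planar symmetry E is perpendicular to the sheet and uniform; use a Gaussian pillbox with flat faces of area A on each side of the sheet.
Flux Φ = 2EA and Q_enc = σA, so 2EA = σA/ε₀ ⇒ E = |σ|/(2ε₀), independent of distance.
E = 2πk|σ| = 2π(8.99×10^9)(1.30×10^-7) = 7.34e3 N/C.

E = 7.34×10^3 N/C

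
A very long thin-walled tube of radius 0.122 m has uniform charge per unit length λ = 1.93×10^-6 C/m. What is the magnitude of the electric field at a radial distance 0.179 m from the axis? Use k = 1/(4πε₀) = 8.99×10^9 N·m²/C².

E = 1.94×10^5 N/C

Coaxial Gaussian cylinder, radius r = 0.179 m, length L (r > 0.122 m).
The full line charge is enclosed: λ_enc = 1.93×10^-6 C/m.
Applying ∮E·dA = Q_enc/ε₀ with the end caps contributing no flux:
E = 2k|λ_enc|/r = 2(8.99×10^9)(1.93×10^-6)/(0.179) = 1.94×10^5 N/C.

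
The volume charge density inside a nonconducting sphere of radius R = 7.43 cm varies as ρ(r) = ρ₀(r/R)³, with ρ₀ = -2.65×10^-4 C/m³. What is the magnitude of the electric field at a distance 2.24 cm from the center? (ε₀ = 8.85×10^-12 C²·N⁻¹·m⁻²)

|E| = 3.06e3 N/C

Take a concentric spherical Gaussian surface of radius r = 2.24 cm (r < R).
Integrate the density: Q_enc = 4π ∫₀^r ρ₀(r'/R)^3 r'² dr' = 4πρ₀ r^6/(6·R³) = -1.709e-10 C.
Since E is radial and uniform over the Gaussian sphere, Φ = E·4πr² = Q_enc/ε₀.
E = |Q_enc|/(4πε₀r²) = (1.709×10^-10)/(4π·8.85×10^-12·(0.0224)²) = 3.06×10^3 N/C.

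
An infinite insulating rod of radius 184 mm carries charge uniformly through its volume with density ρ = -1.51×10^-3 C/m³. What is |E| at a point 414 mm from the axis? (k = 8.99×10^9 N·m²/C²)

|E| = 6.98×10^6 N/C

Take a coaxial cylindrical Gaussian surface of radius r = 414 mm and length L (r > 184 mm, full cross-section enclosed).
λ_enc = ρ·πR² = (-1.51×10^-3)π(0.184)² = -1.606e-4 C/m.
Since E is radial and uniform over the curved surface, Φ = E·2πrL = Q_enc/ε₀ = λ_enc L/ε₀.
E = 2k|λ_enc|/r = 2(8.99×10^9)(1.606×10^-4)/(0.414) = 6.98×10^6 N/C.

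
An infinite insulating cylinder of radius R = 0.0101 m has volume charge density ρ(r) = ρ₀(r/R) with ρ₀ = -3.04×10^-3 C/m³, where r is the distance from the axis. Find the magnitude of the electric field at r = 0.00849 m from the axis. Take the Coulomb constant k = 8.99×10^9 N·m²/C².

Choose a coaxial cylinder of radius r = 0.00849 m (arbitrary length L) as the Gaussian surface (r < R).
λ_enc = ∫₀^r ρ(r')·2πr' dr' = (2πρ₀/R)·r^3/3 = -3.858×10^-7 C/m.
Applying ∮E·dA = Q_enc/ε₀ with the end caps contributing no flux:
E = 2k|λ_enc|/r = 2(8.99×10^9)(3.858×10^-7)/(0.00849) = 8.17e5 N/C.

|E| = 8.17×10^5 N/C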